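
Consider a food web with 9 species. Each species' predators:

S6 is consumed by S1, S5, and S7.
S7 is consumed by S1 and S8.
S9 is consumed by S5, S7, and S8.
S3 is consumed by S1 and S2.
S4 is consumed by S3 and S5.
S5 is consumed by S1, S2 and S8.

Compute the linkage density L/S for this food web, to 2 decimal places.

There are L = 15 links among S = 9 species.
L/S = 15/9 = 1.6667 ≈ 1.67.

L/S = 1.67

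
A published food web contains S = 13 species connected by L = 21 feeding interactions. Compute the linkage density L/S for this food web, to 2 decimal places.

L/S = 1.62

There are L = 21 links among S = 13 species.
L/S = 21/13 = 1.6154 ≈ 1.62.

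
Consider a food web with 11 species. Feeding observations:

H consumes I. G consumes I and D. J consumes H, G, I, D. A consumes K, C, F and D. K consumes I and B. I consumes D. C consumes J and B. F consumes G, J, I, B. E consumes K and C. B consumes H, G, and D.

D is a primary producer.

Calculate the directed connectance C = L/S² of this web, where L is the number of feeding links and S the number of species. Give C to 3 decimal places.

C = 0.207

The web has S = 11 species and L = 25 feeding links.
C = L / S² = 25 / 121 = 0.2066 ≈ 0.207.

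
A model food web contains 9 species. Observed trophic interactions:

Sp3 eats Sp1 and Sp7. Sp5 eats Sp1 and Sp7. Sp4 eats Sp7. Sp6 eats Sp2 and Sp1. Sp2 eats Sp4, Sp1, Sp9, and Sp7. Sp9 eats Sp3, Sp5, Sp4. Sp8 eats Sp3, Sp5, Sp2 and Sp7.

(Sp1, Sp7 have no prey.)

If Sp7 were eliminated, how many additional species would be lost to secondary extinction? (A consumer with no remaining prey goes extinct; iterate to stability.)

Remove Sp7.
Round 1: Sp4 (all prey gone) → extinct.
No further losses. Total secondary extinctions: 1.

1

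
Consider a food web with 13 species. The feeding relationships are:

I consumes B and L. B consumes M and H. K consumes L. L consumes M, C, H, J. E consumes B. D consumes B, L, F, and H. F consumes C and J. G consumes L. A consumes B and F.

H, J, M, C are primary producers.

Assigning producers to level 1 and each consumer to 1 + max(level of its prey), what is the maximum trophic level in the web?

Producers (level 1): H, J, M, C.
H → L → G gives G level 3.
No species has a prey at level 3, so no species reaches level 4.

3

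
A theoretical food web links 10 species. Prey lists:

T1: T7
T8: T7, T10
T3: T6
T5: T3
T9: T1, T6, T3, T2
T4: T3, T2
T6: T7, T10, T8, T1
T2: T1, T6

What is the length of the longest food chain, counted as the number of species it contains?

One longest chain: T7 → T8 → T6 → T3 → T4.
It has 5 species and 4 links.

5 species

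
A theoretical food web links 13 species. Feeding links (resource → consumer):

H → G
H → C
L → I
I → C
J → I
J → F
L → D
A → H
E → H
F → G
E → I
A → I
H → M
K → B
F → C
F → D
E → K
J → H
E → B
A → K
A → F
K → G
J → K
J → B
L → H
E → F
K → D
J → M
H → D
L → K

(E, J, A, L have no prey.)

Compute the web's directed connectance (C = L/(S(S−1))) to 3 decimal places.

The web has S = 13 species and L = 30 feeding links.
C = L / (S(S−1)) = 30 / 156 = 0.1923 ≈ 0.192.

C = 0.192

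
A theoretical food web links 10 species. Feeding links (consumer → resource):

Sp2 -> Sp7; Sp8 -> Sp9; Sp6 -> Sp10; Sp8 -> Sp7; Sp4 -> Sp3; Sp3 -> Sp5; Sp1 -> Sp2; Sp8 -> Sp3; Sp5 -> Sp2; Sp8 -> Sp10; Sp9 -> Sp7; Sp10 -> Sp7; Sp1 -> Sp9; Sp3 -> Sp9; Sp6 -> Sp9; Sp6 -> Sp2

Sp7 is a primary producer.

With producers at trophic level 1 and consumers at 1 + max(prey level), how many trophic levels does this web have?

Producers (level 1): Sp7.
Sp7 → Sp2 → Sp5 → Sp3 → Sp8 gives Sp8 level 5.
No species has a prey at level 5, so no species reaches level 6.

5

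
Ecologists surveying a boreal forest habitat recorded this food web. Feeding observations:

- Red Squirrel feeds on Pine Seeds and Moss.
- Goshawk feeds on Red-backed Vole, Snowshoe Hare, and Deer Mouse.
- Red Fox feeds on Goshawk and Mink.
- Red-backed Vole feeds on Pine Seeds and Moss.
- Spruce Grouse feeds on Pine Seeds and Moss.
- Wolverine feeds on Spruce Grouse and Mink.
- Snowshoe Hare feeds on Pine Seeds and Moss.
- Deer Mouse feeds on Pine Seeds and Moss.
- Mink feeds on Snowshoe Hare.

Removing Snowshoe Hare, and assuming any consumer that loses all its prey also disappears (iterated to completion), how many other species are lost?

Remove Snowshoe Hare.
Round 1: Mink (all prey gone) → extinct.
No further losses. Total secondary extinctions: 1.

1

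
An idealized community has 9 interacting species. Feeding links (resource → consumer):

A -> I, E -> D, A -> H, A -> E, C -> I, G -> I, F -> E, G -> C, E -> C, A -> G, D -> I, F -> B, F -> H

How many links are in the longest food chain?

One longest chain: F → E → D → I.
It has 4 species and 3 links.

3 links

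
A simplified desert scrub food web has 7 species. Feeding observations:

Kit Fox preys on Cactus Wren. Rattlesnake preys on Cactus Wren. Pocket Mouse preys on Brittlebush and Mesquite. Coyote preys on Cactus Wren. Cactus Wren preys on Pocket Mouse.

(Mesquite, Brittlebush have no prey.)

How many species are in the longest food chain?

One longest chain: Mesquite → Pocket Mouse → Cactus Wren → Coyote.
It has 4 species and 3 links.

4 species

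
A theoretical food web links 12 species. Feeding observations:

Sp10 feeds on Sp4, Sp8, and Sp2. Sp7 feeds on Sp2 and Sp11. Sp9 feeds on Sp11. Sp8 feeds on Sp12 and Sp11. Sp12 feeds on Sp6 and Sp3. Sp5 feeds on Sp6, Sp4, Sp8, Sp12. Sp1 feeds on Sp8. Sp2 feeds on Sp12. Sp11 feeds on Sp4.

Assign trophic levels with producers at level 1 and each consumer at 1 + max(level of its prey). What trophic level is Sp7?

Sp6 is a producer → level 1.
Sp12 eats Sp6 (level 1); other prey at levels: Sp3 1 → level 2.
Sp2 eats Sp12 → level 3.
Sp7 eats Sp2 (level 3); other prey at levels: Sp11 2 → level 4.

Trophic level 4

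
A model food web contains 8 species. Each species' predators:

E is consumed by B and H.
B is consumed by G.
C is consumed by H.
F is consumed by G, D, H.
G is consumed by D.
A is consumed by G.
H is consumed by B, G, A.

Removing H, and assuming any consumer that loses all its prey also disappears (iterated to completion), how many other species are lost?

Remove H.
Round 1: A (all prey gone) → extinct.
No further losses. Total secondary extinctions: 1.

1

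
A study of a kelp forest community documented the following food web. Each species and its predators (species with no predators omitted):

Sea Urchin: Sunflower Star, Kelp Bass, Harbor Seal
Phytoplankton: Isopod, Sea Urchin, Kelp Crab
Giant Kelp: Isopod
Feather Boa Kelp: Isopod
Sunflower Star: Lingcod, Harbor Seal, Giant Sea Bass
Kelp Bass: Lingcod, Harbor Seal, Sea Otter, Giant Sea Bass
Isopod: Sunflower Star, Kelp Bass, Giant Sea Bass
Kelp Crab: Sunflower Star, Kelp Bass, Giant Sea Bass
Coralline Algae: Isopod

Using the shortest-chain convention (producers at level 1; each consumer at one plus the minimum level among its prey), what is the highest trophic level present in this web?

Producers (level 1): Coralline Algae, Phytoplankton, Feather Boa Kelp, Giant Kelp.
Following each consumer down to its lowest-level prey: Coralline Algae → Isopod → Kelp Bass → Lingcod (levels 1 through 4).
All prey of Lingcod (Kelp Bass 3, Sunflower Star 3) are at level 3 or above, so Lingcod is at level 1 + 3 = 4.
Every consumer has at least one prey at level 3 or below, so none exceeds level 4.

4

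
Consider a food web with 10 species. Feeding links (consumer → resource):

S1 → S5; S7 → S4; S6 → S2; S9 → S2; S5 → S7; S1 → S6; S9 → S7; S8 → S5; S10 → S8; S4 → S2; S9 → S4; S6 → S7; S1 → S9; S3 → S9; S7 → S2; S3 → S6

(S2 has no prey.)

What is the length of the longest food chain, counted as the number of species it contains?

6 species

One longest chain: S2 → S4 → S7 → S5 → S8 → S10.
It has 6 species and 5 links.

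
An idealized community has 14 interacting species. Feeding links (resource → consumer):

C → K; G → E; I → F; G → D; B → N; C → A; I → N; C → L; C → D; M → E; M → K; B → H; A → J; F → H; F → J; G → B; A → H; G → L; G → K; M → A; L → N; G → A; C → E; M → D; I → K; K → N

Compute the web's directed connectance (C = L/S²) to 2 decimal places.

C = 0.13

The web has S = 14 species and L = 26 feeding links.
C = L / S² = 26 / 196 = 0.1327 ≈ 0.13.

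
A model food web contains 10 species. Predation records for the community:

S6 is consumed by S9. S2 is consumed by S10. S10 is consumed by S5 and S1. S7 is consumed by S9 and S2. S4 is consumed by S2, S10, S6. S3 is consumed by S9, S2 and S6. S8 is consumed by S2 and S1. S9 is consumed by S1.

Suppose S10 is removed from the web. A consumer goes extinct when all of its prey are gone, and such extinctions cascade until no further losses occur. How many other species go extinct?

1

Remove S10.
Round 1: S5 (all prey gone) → extinct.
No further losses. Total secondary extinctions: 1.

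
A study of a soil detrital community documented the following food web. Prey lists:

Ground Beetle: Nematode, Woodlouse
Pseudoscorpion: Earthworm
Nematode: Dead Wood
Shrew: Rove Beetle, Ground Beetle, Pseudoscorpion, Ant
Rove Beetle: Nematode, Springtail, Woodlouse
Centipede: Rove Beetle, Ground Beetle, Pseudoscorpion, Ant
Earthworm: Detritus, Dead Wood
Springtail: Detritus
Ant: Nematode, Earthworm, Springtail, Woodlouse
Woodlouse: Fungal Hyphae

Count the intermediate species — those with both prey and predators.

Intermediate species (has both prey and predators): Nematode, Earthworm, Springtail, Woodlouse, Rove Beetle, Ground Beetle, Pseudoscorpion, Ant.
Count: 8.

8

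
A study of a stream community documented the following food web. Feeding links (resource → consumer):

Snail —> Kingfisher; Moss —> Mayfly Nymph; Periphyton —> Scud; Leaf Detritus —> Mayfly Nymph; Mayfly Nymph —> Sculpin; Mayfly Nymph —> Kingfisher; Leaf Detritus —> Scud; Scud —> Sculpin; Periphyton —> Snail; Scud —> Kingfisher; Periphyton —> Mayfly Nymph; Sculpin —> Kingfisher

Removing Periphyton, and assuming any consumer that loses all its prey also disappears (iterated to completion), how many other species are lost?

Remove Periphyton.
Round 1: Snail (all prey gone) → extinct.
No further losses. Total secondary extinctions: 1.

1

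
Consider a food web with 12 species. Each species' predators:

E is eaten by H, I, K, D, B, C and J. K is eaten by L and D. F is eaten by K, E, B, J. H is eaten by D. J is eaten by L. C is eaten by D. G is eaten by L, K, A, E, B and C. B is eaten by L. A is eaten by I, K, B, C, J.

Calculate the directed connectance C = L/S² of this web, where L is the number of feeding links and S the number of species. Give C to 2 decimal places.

C = 0.19

The web has S = 12 species and L = 28 feeding links.
C = L / S² = 28 / 144 = 0.1944 ≈ 0.19.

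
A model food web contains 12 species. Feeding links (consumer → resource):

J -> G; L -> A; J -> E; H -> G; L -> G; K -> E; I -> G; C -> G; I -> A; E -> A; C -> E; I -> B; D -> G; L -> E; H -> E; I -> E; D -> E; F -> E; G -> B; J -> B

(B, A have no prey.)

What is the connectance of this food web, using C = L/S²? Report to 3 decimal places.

The web has S = 12 species and L = 20 feeding links.
C = L / S² = 20 / 144 = 0.1389 ≈ 0.139.

C = 0.139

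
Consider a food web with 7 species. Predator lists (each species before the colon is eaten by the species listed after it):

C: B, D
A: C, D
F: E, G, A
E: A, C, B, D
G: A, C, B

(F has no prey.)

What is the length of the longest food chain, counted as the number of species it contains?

One longest chain: F → E → A → C → B.
It has 5 species and 4 links.

5 species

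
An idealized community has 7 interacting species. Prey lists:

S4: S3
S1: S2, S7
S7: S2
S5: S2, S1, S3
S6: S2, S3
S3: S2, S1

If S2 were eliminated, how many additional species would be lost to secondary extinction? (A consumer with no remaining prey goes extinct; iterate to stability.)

Remove S2.
Round 1: S7 (all prey gone) → extinct.
Round 2: S1 (all prey gone) → extinct.
Round 3: S3 (all prey gone) → extinct.
Round 4: S6 (all prey gone), S5 (all prey gone), S4 (all prey gone) → extinct.
No further losses. Total secondary extinctions: 6.

6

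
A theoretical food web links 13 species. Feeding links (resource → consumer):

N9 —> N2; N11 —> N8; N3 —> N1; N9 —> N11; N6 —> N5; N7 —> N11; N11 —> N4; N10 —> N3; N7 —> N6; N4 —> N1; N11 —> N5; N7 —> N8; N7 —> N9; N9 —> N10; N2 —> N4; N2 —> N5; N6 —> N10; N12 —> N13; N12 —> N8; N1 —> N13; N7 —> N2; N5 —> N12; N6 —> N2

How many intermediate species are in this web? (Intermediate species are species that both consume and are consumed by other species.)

Intermediate species (has both prey and predators): N6, N9, N11, N10, N2, N3, N5, N4, N12, N1.
Count: 10.

10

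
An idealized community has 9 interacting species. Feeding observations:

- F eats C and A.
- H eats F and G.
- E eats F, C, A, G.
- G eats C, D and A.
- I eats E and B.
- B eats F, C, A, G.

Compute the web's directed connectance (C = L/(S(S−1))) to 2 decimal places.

The web has S = 9 species and L = 17 feeding links.
C = L / (S(S−1)) = 17 / 72 = 0.2361 ≈ 0.24.

C = 0.24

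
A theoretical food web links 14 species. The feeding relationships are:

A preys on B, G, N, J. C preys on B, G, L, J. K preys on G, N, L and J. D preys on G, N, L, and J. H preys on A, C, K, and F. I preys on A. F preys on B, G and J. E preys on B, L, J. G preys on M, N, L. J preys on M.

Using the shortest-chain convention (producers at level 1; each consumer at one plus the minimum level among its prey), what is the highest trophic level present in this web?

3

Producers (level 1): B, M, N, L.
Following each consumer down to its lowest-level prey: B → C → H (levels 1 through 3).
All prey of H (C 2, K 2, A 2, F 2) are at level 2 or above, so H is at level 1 + 2 = 3.
Every consumer has at least one prey at level 2 or below, so none exceeds level 3.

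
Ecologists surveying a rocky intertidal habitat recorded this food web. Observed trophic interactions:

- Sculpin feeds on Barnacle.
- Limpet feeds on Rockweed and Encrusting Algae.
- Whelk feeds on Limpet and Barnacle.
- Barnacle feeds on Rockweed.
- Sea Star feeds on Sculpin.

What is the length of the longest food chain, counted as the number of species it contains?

4 species

One longest chain: Rockweed → Barnacle → Sculpin → Sea Star.
It has 4 species and 3 links.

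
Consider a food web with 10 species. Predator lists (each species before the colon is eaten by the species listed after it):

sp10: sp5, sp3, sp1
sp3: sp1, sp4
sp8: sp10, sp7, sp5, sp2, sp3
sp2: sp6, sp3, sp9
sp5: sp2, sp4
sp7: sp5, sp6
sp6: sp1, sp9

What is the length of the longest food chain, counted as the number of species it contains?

6 species

One longest chain: sp8 → sp10 → sp5 → sp2 → sp6 → sp1.
It has 6 species and 5 links.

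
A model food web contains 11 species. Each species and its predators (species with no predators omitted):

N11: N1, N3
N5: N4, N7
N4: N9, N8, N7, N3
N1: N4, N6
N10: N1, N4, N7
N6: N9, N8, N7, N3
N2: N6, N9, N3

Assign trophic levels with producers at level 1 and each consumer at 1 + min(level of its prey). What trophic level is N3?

Trophic level 2

N11 is a producer → level 1.
N3 eats N11 → level 2.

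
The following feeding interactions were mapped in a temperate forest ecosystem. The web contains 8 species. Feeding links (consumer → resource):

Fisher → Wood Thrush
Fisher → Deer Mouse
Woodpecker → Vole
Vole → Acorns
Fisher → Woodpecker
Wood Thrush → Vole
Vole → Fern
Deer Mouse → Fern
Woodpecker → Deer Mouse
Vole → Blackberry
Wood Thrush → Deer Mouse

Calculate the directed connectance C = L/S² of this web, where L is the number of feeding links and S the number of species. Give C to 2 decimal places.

C = 0.17

The web has S = 8 species and L = 11 feeding links.
C = L / S² = 11 / 64 = 0.1719 ≈ 0.17.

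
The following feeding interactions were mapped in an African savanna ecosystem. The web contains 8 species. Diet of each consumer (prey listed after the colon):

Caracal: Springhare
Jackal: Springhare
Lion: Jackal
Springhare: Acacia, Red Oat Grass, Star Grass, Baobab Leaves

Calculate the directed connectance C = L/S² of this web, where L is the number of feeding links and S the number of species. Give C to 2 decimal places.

C = 0.11

The web has S = 8 species and L = 7 feeding links.
C = L / S² = 7 / 64 = 0.1094 ≈ 0.11.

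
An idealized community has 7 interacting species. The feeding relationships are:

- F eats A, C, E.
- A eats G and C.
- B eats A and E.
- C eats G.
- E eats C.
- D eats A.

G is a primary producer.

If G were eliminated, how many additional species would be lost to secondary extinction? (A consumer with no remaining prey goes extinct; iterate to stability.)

Remove G.
Round 1: C (all prey gone) → extinct.
Round 2: A (all prey gone), E (all prey gone) → extinct.
Round 3: D (all prey gone), B (all prey gone), F (all prey gone) → extinct.
No further losses. Total secondary extinctions: 6.

6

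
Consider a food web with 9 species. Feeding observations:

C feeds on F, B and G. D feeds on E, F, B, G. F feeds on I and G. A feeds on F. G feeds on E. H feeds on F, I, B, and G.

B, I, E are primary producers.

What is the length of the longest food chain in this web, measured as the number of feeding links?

One longest chain: E → G → F → D.
It has 4 species and 3 links.

3 links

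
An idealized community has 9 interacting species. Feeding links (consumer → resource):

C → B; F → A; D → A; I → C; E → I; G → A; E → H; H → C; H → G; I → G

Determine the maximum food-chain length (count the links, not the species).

3 links

One longest chain: B → C → H → E.
It has 4 species and 3 links.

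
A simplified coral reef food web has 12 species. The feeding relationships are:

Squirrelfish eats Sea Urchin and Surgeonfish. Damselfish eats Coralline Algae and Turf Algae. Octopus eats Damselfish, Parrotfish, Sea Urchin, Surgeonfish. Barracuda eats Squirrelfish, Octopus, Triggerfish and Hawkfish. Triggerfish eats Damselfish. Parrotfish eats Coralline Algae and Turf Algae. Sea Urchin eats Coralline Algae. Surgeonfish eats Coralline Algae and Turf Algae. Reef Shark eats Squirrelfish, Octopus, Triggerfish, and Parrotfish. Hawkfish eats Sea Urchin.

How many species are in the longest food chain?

4 species

One longest chain: Turf Algae → Surgeonfish → Octopus → Reef Shark.
It has 4 species and 3 links.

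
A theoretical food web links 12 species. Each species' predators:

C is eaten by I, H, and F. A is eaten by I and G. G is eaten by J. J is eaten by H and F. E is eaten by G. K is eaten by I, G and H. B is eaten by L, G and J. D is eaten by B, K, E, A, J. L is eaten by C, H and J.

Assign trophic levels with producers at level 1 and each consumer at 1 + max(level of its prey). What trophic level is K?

D is a producer → level 1.
K eats D → level 2.

Trophic level 2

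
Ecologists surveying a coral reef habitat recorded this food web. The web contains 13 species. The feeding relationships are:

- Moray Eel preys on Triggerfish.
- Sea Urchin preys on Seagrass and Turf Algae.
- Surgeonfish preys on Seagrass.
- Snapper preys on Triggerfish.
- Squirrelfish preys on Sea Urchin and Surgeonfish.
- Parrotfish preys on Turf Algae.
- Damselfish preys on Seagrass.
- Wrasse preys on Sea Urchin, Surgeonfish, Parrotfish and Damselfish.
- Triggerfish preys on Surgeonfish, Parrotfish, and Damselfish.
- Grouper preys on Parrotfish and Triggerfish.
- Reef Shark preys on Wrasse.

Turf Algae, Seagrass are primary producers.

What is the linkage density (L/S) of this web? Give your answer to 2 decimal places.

L/S = 1.46

There are L = 19 links among S = 13 species.
L/S = 19/13 = 1.4615 ≈ 1.46.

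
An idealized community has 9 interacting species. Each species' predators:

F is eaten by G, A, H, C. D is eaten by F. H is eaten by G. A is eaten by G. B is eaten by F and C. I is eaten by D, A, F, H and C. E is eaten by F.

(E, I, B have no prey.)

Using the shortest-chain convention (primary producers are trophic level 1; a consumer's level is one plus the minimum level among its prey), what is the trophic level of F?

E is a producer → level 1.
F eats E → level 2.

Trophic level 2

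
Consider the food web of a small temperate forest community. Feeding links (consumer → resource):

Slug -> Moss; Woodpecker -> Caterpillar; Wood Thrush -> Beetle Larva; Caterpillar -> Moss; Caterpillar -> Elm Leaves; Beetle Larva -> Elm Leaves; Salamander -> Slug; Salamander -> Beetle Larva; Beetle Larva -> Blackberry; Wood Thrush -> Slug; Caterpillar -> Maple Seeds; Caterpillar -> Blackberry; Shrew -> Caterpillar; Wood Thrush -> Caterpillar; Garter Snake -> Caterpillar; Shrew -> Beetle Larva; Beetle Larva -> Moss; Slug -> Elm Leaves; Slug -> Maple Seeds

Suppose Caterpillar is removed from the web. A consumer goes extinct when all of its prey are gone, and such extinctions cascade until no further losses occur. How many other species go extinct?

Remove Caterpillar.
Round 1: Garter Snake (all prey gone), Woodpecker (all prey gone) → extinct.
No further losses. Total secondary extinctions: 2.

2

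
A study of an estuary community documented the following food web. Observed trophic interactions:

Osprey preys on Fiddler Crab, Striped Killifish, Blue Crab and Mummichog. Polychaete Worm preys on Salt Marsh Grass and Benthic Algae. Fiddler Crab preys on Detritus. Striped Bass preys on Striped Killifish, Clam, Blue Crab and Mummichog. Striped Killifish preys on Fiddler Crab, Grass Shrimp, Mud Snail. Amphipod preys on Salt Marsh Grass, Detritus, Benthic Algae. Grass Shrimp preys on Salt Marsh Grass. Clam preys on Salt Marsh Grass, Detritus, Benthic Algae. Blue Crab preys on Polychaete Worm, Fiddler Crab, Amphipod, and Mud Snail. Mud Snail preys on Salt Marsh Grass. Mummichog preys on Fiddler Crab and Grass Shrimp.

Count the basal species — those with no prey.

Basal species (no prey listed): Benthic Algae, Salt Marsh Grass, Detritus.
Count: 3.

3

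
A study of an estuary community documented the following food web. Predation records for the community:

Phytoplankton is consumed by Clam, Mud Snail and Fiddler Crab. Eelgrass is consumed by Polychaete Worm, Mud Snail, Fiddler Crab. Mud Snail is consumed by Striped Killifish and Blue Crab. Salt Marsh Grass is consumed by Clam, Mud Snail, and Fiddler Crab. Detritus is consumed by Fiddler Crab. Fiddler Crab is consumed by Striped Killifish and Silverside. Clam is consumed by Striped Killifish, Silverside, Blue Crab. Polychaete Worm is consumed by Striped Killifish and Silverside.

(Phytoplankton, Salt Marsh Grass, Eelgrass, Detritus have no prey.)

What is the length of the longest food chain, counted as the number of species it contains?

3 species

One longest chain: Phytoplankton → Mud Snail → Blue Crab.
It has 3 species and 2 links.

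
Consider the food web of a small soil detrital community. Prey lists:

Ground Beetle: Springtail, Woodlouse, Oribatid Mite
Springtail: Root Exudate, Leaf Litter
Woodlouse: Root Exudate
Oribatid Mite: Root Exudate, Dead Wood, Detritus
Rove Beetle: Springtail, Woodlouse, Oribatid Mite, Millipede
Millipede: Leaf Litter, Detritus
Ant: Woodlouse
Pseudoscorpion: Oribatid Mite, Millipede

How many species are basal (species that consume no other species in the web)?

Basal species (no prey listed): Root Exudate, Dead Wood, Leaf Litter, Detritus.
Count: 4.

4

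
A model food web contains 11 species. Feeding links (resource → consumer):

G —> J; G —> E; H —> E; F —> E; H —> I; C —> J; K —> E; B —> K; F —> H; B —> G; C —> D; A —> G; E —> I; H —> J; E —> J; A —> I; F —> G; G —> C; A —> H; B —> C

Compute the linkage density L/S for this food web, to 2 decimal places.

L/S = 1.82

There are L = 20 links among S = 11 species.
L/S = 20/11 = 1.8182 ≈ 1.82.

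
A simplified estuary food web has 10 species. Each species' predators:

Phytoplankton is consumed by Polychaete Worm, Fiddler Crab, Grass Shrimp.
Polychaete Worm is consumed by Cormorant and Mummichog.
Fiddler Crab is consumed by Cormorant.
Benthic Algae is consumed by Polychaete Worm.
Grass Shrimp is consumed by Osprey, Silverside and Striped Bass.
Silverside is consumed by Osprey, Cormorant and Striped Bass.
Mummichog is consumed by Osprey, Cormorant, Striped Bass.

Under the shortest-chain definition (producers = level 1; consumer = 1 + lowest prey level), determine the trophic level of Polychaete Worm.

Benthic Algae is a producer → level 1.
Polychaete Worm eats Benthic Algae → level 2.

Trophic level 2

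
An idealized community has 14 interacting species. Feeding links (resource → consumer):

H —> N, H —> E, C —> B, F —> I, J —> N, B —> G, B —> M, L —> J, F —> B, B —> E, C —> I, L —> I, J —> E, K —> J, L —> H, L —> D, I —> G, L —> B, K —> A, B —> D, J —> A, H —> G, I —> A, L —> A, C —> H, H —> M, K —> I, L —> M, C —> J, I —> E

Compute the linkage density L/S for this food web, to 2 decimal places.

There are L = 30 links among S = 14 species.
L/S = 30/14 = 2.1429 ≈ 2.14.

L/S = 2.14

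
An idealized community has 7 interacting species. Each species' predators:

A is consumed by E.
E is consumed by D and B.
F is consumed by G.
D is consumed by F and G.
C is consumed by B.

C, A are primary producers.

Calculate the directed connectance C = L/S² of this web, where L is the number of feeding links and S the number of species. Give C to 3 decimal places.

The web has S = 7 species and L = 7 feeding links.
C = L / S² = 7 / 49 = 0.1429 ≈ 0.143.

C = 0.143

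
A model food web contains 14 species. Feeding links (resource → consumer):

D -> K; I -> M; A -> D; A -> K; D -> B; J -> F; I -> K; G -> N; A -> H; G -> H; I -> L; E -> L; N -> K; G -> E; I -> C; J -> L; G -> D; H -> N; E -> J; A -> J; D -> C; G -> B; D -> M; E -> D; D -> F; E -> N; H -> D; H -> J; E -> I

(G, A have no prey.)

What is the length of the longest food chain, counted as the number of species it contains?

One longest chain: G → E → J → L.
It has 4 species and 3 links.

4 species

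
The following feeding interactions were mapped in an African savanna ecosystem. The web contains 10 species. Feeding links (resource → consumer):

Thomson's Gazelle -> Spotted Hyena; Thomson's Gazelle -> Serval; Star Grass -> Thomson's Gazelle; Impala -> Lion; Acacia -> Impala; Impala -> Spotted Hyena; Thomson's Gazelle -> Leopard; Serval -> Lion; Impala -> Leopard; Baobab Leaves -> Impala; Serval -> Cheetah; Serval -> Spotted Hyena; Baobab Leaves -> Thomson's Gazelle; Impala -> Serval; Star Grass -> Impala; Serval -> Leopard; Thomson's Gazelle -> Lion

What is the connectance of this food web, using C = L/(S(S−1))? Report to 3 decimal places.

C = 0.189

The web has S = 10 species and L = 17 feeding links.
C = L / (S(S−1)) = 17 / 90 = 0.1889 ≈ 0.189.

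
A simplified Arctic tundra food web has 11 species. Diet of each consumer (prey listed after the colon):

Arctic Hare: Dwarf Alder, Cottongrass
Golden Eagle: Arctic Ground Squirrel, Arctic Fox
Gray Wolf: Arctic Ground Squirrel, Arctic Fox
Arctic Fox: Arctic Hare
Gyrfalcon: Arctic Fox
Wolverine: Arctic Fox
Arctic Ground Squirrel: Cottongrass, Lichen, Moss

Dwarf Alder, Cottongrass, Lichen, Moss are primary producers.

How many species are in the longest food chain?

One longest chain: Dwarf Alder → Arctic Hare → Arctic Fox → Wolverine.
It has 4 species and 3 links.

4 species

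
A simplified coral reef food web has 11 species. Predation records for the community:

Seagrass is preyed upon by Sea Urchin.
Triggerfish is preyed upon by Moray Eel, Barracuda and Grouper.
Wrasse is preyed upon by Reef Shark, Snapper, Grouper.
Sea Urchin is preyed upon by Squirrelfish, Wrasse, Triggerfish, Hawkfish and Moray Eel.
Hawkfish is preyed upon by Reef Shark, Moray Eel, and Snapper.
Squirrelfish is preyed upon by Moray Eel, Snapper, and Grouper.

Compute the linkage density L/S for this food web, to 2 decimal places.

L/S = 1.64

There are L = 18 links among S = 11 species.
L/S = 18/11 = 1.6364 ≈ 1.64.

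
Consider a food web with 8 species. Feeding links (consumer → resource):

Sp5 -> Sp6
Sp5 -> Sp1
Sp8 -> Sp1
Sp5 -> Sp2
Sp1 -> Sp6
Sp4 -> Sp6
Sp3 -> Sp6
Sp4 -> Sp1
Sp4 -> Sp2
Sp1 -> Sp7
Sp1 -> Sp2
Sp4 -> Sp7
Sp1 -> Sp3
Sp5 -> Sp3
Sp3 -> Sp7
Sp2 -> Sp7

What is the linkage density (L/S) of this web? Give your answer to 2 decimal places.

There are L = 16 links among S = 8 species.
L/S = 16/8 = 2.0000 ≈ 2.00.

L/S = 2.00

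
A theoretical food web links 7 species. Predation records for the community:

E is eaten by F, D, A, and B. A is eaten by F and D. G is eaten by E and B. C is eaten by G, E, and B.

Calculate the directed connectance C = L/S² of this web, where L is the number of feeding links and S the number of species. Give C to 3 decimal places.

C = 0.224

The web has S = 7 species and L = 11 feeding links.
C = L / S² = 11 / 49 = 0.2245 ≈ 0.224.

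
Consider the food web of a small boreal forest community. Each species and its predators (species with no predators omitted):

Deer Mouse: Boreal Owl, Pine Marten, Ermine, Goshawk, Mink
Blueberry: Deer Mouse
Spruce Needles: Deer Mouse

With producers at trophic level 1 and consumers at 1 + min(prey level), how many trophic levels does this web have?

3

Producers (level 1): Blueberry, Spruce Needles.
Following each consumer down to its lowest-level prey: Blueberry → Deer Mouse → Boreal Owl (levels 1 through 3).
All prey of Boreal Owl (Deer Mouse 2) are at level 2 or above, so Boreal Owl is at level 1 + 2 = 3.
Every consumer has at least one prey at level 2 or below, so none exceeds level 3.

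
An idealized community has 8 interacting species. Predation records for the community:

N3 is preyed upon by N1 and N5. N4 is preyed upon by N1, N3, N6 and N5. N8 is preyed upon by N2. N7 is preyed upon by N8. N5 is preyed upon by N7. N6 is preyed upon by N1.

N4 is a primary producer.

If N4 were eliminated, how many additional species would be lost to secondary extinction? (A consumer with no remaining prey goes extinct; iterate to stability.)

Remove N4.
Round 1: N6 (all prey gone), N3 (all prey gone) → extinct.
Round 2: N5 (all prey gone), N1 (all prey gone) → extinct.
Round 3: N7 (all prey gone) → extinct.
Round 4: N8 (all prey gone) → extinct.
Round 5: N2 (all prey gone) → extinct.
No further losses. Total secondary extinctions: 7.

7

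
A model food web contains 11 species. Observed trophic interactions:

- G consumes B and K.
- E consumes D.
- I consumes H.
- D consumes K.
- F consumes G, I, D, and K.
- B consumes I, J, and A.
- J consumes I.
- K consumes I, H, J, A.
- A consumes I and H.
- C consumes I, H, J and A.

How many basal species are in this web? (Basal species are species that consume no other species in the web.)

Basal species (no prey listed): H.
Count: 1.

1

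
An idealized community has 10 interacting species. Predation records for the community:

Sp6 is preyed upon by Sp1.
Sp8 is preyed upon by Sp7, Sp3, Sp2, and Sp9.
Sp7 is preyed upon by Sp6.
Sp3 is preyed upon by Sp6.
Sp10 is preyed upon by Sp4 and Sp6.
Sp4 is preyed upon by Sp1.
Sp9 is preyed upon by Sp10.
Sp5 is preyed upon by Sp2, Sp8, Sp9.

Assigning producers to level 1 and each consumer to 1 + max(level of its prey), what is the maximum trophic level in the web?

6

Producers (level 1): Sp5.
Sp5 → Sp8 → Sp9 → Sp10 → Sp4 → Sp1 gives Sp1 level 6.
No species has a prey at level 6, so no species reaches level 7.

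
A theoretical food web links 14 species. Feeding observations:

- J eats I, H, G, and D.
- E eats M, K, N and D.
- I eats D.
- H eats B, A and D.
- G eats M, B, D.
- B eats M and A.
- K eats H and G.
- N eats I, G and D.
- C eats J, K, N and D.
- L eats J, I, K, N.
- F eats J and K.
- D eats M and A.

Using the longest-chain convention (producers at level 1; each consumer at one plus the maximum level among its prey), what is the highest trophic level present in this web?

5

Producers (level 1): A, M.
A → B → G → K → F gives F level 5.
No species has a prey at level 5, so no species reaches level 6.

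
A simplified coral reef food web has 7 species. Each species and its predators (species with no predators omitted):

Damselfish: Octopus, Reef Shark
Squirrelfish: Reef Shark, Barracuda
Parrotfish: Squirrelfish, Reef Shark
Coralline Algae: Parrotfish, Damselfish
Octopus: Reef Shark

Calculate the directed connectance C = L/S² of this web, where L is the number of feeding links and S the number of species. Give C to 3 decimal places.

The web has S = 7 species and L = 9 feeding links.
C = L / S² = 9 / 49 = 0.1837 ≈ 0.184.

C = 0.184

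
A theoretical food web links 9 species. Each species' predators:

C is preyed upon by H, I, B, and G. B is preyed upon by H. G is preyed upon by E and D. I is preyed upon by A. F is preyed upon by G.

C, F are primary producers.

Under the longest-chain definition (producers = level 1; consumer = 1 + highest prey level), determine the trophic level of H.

C is a producer → level 1.
B eats C → level 2.
H eats B (level 2); other prey at levels: C 1 → level 3.

Trophic level 3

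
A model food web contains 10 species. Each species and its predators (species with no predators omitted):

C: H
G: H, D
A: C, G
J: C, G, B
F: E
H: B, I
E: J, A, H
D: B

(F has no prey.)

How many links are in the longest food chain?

5 links

One longest chain: F → E → J → C → H → B.
It has 6 species and 5 links.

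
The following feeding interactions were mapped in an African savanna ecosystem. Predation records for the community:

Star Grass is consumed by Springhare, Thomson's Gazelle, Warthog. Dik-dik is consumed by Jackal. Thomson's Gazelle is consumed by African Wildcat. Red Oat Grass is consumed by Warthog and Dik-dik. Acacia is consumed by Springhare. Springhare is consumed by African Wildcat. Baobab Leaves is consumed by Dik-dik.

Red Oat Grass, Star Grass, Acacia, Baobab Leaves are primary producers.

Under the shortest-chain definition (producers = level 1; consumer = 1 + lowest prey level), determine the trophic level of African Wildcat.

Trophic level 3

Star Grass is a producer → level 1.
Springhare eats Star Grass → level 2.
African Wildcat eats Springhare → level 3.
No prey of African Wildcat is below level 2, so 3 is the minimum.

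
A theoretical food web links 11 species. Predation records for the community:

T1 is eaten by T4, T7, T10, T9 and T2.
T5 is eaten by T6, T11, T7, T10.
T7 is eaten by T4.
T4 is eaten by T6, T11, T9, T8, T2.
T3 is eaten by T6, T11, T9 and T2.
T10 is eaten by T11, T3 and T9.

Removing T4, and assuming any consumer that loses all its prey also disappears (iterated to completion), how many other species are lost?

Remove T4.
Round 1: T8 (all prey gone) → extinct.
No further losses. Total secondary extinctions: 1.

1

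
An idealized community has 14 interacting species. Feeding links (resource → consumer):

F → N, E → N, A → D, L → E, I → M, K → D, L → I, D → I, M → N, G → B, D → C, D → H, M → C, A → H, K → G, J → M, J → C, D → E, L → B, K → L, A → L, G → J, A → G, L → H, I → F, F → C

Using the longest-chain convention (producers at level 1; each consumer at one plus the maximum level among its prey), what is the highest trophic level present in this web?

Producers (level 1): A, K.
A → L → I → M → C gives C level 5.
No species has a prey at level 5, so no species reaches level 6.

5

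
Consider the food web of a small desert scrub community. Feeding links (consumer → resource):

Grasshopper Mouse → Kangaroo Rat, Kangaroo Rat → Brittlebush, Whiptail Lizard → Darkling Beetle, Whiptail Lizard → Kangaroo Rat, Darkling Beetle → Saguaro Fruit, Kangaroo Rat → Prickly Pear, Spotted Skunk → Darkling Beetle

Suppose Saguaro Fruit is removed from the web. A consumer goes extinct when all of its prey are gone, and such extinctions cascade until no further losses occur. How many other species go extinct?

Remove Saguaro Fruit.
Round 1: Darkling Beetle (all prey gone) → extinct.
Round 2: Spotted Skunk (all prey gone) → extinct.
No further losses. Total secondary extinctions: 2.

2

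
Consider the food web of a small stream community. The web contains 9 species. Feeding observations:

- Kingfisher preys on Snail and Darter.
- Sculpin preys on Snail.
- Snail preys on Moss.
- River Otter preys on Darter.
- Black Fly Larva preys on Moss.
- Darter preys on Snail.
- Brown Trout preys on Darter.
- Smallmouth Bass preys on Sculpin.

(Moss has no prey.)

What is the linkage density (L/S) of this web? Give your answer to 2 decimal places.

L/S = 1.00

There are L = 9 links among S = 9 species.
L/S = 9/9 = 1.0000 ≈ 1.00.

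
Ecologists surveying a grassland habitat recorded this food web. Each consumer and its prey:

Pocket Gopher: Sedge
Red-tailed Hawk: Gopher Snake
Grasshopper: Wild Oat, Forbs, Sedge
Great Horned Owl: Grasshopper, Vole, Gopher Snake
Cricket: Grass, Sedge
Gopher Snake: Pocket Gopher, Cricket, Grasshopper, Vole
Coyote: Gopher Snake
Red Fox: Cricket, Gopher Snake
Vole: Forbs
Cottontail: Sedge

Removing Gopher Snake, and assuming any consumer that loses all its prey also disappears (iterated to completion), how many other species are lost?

Remove Gopher Snake.
Round 1: Red-tailed Hawk (all prey gone), Coyote (all prey gone) → extinct.
No further losses. Total secondary extinctions: 2.

2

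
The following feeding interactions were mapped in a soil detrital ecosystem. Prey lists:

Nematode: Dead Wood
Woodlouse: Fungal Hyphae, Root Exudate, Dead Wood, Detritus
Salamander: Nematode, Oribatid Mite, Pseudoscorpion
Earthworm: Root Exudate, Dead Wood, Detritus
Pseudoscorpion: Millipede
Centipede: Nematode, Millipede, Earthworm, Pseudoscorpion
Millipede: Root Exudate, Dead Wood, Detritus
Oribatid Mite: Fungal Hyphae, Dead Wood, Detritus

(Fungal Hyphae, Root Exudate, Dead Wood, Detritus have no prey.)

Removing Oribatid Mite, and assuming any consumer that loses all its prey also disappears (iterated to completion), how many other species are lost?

0

Remove Oribatid Mite.
Every predator of it retains at least one other prey: Salamander still has Nematode, Pseudoscorpion.
No consumer loses all prey, so no secondary extinctions occur.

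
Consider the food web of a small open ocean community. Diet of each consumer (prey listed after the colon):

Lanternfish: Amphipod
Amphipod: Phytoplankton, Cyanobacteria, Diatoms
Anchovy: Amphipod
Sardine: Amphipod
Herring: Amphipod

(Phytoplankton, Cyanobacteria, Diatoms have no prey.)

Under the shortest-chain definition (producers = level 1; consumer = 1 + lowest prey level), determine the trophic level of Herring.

Trophic level 3

Phytoplankton is a producer → level 1.
Amphipod eats Phytoplankton → level 2.
Herring eats Amphipod → level 3.
No prey of Herring is below level 2, so 3 is the minimum.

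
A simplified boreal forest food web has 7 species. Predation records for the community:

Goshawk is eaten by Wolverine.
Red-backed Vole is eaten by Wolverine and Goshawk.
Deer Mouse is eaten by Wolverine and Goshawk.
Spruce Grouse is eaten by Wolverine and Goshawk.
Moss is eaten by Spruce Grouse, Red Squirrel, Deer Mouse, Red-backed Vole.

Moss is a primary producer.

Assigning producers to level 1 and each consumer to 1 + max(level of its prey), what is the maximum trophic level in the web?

4

Producers (level 1): Moss.
Moss → Red-backed Vole → Goshawk → Wolverine gives Wolverine level 4.
No species has a prey at level 4, so no species reaches level 5.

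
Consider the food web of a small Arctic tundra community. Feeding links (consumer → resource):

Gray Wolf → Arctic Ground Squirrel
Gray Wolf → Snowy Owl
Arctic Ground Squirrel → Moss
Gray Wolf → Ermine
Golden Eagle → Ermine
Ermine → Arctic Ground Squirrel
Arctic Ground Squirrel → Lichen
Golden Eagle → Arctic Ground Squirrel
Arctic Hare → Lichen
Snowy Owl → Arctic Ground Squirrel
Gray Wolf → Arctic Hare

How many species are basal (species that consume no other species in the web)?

2

Basal species (no prey listed): Lichen, Moss.
Count: 2.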